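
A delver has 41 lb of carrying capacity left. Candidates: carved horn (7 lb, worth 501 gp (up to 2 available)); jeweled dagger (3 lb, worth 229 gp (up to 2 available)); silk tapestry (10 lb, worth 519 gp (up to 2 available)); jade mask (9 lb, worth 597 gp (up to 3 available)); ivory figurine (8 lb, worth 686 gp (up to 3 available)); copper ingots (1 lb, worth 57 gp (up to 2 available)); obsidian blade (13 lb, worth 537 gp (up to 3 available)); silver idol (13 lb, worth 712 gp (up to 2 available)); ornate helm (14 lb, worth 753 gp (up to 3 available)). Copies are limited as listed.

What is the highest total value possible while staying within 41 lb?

3289

The ratio heuristic lands on carved horn + 2×jeweled dagger + 3×ivory figurine + 2×copper ingots (3131) but leaves 2 lb idle.
Replace jeweled dagger and 2×copper ingots with carved horn: the trade gains 158 net, giving 3289 at 41 lb.
Every other selection either busts 41 lb or exceeds an availability limit or fails to beat 3289.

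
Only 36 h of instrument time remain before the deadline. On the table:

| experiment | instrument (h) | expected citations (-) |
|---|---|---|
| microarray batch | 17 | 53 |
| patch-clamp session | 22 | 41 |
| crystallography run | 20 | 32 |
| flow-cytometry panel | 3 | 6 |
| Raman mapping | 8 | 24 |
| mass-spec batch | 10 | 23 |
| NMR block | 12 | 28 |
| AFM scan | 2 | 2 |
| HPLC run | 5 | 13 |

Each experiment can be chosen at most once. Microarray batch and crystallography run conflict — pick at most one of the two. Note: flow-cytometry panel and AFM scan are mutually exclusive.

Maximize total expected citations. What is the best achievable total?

100

Taking microarray batch + Raman mapping + mass-spec batch: 35 h used, 100 in expected citations.
Next best is microarray batch + flow-cytometry panel + Raman mapping + HPLC run at 96 (33 h) — short by 4.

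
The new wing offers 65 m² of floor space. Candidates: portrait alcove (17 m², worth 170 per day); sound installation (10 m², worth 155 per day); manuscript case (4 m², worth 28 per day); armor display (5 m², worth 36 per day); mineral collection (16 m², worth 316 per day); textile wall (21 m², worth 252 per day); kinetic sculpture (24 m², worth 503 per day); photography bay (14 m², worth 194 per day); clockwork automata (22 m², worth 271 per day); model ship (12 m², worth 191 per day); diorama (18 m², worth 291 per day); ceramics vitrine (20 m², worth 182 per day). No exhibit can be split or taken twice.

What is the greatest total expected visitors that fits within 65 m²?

1168

Density check — kinetic sculpture 20.96, mineral collection 19.75, diorama 16.17, model ship 15.92 are the best per m².
The ratio heuristic lands on armor display + mineral collection + kinetic sculpture + diorama (1146) but leaves 2 m² idle.
Replace armor display and diorama with sound installation + photography bay: the trade gains 22 net, giving 1168 at 64 m².
The spare 1 m² is too small for any remaining exhibit, and no exchange beats 1168.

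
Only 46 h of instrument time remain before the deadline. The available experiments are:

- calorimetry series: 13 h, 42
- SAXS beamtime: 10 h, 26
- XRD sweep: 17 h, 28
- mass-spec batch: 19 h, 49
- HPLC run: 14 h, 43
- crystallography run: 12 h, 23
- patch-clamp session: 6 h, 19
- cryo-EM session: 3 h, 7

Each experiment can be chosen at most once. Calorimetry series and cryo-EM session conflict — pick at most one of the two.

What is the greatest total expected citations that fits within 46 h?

Taking calorimetry series + mass-spec batch + HPLC run: 46 h used, 134 in expected citations.
Next best is calorimetry series + SAXS beamtime + HPLC run + patch-clamp session at 130 (43 h) — short by 4.

134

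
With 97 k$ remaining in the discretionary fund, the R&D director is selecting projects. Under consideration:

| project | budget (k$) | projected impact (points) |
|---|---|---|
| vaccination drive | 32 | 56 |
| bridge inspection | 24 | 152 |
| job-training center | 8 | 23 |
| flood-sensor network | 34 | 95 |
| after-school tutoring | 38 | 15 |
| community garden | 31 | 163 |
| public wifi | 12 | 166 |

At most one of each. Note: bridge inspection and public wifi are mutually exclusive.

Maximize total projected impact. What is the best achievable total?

447

Density check — public wifi 13.83, bridge inspection 6.33, community garden 5.26, job-training center 2.88 are the best per k$.
Best packing: job-training center + flood-sensor network + community garden + public wifi — 85 k$, 447 total.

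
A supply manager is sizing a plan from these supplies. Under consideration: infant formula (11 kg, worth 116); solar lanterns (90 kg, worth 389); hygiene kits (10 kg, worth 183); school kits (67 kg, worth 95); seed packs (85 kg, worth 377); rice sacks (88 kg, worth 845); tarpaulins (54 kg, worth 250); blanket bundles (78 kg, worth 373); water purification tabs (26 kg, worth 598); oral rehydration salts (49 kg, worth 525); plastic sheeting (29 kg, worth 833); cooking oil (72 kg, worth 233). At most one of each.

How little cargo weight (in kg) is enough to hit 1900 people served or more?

104

Look for the lowest-cargo combination reaching 1900.
water purification tabs + oral rehydration salts + plastic sheeting reaches 1956 using 104 kg.
No combination under 104 kg hits 1900.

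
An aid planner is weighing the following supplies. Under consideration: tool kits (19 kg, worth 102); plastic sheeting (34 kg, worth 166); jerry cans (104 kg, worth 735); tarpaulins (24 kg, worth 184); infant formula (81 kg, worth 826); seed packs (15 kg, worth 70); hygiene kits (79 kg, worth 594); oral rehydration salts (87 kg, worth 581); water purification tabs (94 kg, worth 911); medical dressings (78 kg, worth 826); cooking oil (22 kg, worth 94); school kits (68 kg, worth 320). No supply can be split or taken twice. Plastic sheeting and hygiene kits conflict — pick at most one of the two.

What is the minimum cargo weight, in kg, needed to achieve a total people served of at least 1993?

215

Look for the lowest-cargo combination reaching 1993.
tool kits + tarpaulins + water purification tabs + medical dressings reaches 2023 using 215 kg.
Any bundle with less than 215 kg falls short of 1993.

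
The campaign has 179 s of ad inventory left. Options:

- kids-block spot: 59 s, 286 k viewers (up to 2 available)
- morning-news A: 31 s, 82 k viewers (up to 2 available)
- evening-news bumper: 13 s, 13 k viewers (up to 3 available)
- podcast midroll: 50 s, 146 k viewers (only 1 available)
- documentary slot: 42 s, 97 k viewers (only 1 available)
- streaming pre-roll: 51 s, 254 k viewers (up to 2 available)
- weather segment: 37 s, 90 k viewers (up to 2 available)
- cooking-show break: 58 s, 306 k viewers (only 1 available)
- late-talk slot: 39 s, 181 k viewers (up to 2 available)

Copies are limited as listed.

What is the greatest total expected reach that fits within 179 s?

878

By expected reach per s: cooking-show break 5.28, streaming pre-roll 4.98, kids-block spot 4.85 lead.
Greedy by ratio would take evening-news bumper + 2×streaming pre-roll + cooking-show break: 173 s used, total 827.
The 115 s tied up in evening-news bumper and 2×streaming pre-roll is better spent on 2×kids-block spot — total rises to 878 (176 s).
Nothing else within 179 s beats 878.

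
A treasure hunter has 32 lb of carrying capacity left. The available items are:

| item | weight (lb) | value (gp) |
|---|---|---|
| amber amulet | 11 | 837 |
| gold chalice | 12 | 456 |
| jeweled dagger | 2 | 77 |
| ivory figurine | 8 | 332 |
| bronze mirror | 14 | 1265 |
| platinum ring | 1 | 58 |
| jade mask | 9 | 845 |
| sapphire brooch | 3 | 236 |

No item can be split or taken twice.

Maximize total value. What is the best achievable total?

Taking the top-ratio items first gives jeweled dagger + bronze mirror + platinum ring + jade mask + sapphire brooch for 2481 (29 lb).
The 5 lb tied up in jeweled dagger and sapphire brooch is better spent on ivory figurine — total rises to 2500 (32 lb).
The closest alternative, jeweled dagger + bronze mirror + platinum ring + jade mask + sapphire brooch, reaches only 2481.

2500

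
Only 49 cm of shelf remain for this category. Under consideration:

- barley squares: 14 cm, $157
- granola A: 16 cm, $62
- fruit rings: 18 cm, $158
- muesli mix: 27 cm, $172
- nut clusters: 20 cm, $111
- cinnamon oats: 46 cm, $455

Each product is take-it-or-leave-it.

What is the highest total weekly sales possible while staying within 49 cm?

455

Taking the top-ratio products first gives barley squares + granola A + fruit rings for 377 (48 cm).
Dropping barley squares and granola A and fruit rings frees 48 cm; slotting in cinnamon oats (46 cm) lifts the total to 455 at 46 cm.
Next best is barley squares + granola A + fruit rings at 377 (48 cm) — short by 78.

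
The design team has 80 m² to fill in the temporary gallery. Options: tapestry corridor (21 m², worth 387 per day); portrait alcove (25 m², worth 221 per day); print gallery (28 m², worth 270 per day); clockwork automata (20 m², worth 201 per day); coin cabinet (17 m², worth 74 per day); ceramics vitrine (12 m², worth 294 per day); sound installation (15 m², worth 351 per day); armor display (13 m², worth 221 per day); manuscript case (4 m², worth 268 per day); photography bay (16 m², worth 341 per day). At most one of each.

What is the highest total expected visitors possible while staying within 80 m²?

Ranking by ratio (expected visitors/m²): manuscript case 67.00, ceramics vitrine 24.50, sound installation 23.40, photography bay 21.31.
Filling by ratio: tapestry corridor + ceramics vitrine + sound installation + manuscript case + photography bay for 1641, with 12 m² left unused.
Dropping tapestry corridor frees 21 m²; slotting in clockwork automata + armor display (33 m²) lifts the total to 1676 at 80 m².
An exhaustive check of the 1024 subsets confirms 1676.

1676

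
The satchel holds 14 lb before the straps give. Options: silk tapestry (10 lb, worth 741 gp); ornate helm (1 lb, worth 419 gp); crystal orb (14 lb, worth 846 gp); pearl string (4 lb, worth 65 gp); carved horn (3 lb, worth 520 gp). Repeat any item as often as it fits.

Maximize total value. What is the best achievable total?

5866

Density check — ornate helm 419.00, carved horn 173.33, silk tapestry 74.10, crystal orb 60.43 are the best per lb.
14×ornate helm uses 14 of the 14 lb and totals 5866.
Nothing else within 14 lb beats 5866.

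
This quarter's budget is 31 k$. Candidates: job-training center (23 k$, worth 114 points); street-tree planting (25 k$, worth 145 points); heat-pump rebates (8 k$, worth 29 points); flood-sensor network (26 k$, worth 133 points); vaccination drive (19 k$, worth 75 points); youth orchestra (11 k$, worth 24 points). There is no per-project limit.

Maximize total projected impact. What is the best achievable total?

145

Density check — street-tree planting 5.80, flood-sensor network 5.12, job-training center 4.96 are the best per k$.
The ratio ordering already packs tightly: street-tree planting, 25 k$, 145.
Nothing else within 31 k$ beats 145.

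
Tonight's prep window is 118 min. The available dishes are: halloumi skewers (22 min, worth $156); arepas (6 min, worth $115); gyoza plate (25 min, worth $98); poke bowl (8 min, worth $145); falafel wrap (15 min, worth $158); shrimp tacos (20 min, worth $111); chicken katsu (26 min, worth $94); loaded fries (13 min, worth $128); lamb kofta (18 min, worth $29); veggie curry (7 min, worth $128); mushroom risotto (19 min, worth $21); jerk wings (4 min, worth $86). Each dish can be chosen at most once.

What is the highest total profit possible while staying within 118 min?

1056

Best packing: halloumi skewers + arepas + poke bowl + falafel wrap + shrimp tacos + loaded fries + lamb kofta + veggie curry + jerk wings — 113 min, 1056 total.
No other feasible combination exceeds 1056.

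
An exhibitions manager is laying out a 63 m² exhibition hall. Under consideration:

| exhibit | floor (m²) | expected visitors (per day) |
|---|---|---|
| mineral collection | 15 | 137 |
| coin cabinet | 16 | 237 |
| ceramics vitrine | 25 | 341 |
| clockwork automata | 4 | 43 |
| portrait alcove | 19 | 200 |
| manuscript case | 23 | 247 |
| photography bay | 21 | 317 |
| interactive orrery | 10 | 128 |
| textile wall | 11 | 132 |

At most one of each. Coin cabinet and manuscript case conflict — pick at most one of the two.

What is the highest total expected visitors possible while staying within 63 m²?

Ranking by ratio (expected visitors/m²): photography bay 15.10, coin cabinet 14.81, ceramics vitrine 13.64.
The ratio ordering already packs tightly: coin cabinet + ceramics vitrine + photography bay, 62 m², 895.

895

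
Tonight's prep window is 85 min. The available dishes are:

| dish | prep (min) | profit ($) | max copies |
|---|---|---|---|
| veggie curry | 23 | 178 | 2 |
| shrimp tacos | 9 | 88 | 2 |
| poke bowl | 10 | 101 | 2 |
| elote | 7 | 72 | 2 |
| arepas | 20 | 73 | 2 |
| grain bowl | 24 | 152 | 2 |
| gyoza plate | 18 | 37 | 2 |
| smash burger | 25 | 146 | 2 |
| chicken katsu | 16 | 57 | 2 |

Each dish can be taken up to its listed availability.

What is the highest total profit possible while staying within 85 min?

A density-first pass picks veggie curry + 2×shrimp tacos + 2×poke bowl + 2×elote — 700 at 75 min.
Replace 2×elote with veggie curry: the trade gains 34 net, giving 734 at 84 min.

734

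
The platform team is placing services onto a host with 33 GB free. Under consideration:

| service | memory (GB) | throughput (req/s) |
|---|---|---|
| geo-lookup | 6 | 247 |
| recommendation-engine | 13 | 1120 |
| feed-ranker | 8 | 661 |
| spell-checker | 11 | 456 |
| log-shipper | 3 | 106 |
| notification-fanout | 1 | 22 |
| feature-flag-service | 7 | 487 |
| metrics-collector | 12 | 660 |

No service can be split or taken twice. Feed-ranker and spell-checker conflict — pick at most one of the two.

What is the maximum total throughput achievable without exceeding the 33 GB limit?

Ranking by ratio (throughput/GB): recommendation-engine 86.15, feed-ranker 82.62, feature-flag-service 69.57, metrics-collector 55.00.
Filling by ratio: recommendation-engine + feed-ranker + log-shipper + notification-fanout + feature-flag-service for 2396, with 1 GB left unused.
Replace log-shipper and notification-fanout and feature-flag-service with metrics-collector: the trade gains 45 net, giving 2441 at 33 GB.

2441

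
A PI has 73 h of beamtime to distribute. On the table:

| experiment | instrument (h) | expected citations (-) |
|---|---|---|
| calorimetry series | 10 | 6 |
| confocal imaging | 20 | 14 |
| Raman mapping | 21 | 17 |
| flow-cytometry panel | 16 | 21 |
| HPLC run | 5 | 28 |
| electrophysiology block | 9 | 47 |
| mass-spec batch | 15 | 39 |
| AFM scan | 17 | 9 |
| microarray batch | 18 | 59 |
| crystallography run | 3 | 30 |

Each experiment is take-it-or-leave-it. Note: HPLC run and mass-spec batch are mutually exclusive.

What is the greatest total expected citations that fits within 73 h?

Best packing: Raman mapping + flow-cytometry panel + HPLC run + electrophysiology block + microarray batch + crystallography run — 72 h, 202 total.

202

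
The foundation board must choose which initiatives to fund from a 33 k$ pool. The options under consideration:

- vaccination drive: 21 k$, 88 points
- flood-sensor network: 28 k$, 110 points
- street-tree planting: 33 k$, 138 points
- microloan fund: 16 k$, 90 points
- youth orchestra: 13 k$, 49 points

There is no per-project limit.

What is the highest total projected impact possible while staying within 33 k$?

The ratio ordering already packs tightly: 2×microloan fund, 32 k$, 180.

180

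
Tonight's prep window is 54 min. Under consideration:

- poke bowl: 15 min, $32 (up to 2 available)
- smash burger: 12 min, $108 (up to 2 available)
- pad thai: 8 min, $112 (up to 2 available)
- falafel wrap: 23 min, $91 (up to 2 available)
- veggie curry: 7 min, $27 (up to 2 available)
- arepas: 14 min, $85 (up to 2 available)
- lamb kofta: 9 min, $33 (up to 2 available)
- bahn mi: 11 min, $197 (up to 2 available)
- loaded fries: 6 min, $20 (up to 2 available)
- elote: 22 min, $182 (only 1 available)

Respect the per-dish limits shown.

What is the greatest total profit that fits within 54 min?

726

Density check — bahn mi 17.91, pad thai 14.00, smash burger 9.00, elote 8.27 are the best per min.
Best packing: smash burger + 2×pad thai + 2×bahn mi — 50 min, 726 total.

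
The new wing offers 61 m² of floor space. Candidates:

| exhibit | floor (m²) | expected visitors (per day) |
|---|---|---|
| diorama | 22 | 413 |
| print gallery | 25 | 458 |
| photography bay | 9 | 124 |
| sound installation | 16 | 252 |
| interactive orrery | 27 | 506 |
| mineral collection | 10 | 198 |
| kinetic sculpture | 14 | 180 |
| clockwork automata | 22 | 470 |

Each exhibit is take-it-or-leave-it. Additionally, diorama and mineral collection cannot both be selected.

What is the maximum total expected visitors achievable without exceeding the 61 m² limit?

1174

Taking interactive orrery + mineral collection + clockwork automata: 59 m² used, 1174 in expected visitors.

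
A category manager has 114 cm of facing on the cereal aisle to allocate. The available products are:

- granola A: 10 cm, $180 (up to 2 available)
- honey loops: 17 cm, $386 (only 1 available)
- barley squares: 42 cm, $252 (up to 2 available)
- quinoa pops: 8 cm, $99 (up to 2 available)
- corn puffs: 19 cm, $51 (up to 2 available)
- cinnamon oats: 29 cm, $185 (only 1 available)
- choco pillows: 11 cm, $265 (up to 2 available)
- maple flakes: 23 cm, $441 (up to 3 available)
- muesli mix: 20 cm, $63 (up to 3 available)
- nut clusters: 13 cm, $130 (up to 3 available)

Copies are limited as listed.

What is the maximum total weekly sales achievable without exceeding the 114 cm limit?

The ratio heuristic lands on honey loops + 2×choco pillows + 3×maple flakes (2239) but leaves 6 cm idle.
Dropping maple flakes frees 23 cm; slotting in 2×granola A + quinoa pops (28 cm) lifts the total to 2257 at 113 cm.

2257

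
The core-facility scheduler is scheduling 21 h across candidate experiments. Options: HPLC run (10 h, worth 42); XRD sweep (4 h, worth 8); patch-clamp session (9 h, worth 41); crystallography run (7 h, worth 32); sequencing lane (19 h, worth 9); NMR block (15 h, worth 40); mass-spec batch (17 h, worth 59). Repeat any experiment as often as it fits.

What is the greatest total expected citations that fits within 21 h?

96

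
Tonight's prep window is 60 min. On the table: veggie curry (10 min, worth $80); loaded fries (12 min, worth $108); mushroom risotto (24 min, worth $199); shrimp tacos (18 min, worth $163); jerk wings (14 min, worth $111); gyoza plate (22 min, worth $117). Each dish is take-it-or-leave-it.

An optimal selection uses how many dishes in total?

The maximum profit within 60 min is 498.
One optimal bundle: veggie curry + loaded fries + mushroom risotto + jerk wings (60 min).
Every optimal selection uses 4 dishes.

4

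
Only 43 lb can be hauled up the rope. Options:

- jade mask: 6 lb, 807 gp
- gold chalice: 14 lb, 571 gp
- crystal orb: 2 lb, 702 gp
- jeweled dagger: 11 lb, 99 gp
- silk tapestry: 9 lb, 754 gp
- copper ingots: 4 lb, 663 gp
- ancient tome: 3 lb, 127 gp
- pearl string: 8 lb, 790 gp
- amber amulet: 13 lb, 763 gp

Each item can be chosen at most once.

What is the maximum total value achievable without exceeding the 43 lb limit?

4479

By value per lb: crystal orb 351.00, copper ingots 165.75, jade mask 134.50, pearl string 98.75 lead.
Best packing: jade mask + crystal orb + silk tapestry + copper ingots + pearl string + amber amulet — 42 lb, 4479 total.
Next best is jade mask + gold chalice + crystal orb + silk tapestry + copper ingots + pearl string at 4287 (43 lb) — short by 192.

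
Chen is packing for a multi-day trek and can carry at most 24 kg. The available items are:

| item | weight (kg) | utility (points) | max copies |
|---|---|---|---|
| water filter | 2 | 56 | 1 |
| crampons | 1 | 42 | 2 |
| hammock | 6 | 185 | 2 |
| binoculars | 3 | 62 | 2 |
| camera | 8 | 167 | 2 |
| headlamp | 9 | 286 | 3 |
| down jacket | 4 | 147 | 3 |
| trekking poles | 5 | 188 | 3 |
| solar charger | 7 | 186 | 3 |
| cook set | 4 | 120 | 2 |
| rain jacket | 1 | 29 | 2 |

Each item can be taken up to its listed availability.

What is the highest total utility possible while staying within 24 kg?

Filling by ratio: 2×crampons + down jacket + 3×trekking poles + 2×rain jacket for 853, with 1 kg left unused.
The 7 kg tied up in trekking poles and 2×rain jacket is better spent on 2×down jacket — total rises to 901 (24 kg).
That's the maximum — no swap from here does better than 901.

901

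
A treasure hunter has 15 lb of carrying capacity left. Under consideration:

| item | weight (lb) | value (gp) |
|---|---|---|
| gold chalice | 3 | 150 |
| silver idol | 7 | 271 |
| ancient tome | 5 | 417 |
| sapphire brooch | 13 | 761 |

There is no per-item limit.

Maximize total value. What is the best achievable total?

1251

Taking 3×ancient tome: 15 lb used, 1251 in value.
That's the maximum — no swap from here does better than 1251.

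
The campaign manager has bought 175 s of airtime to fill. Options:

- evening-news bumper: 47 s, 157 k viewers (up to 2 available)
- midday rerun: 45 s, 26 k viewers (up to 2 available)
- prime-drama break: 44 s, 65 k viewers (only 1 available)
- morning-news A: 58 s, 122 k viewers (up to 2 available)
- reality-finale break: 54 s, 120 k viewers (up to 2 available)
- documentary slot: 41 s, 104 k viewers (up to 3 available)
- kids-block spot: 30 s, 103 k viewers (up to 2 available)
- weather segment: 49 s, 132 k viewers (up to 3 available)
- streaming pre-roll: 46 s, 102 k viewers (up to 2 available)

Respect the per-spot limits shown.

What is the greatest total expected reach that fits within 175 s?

A density-first pass picks 2×evening-news bumper + 2×kids-block spot — 520 at 154 s.
Replace kids-block spot with weather segment: the trade gains 29 net, giving 549 at 173 s.
Every other selection either busts 175 s or exceeds an availability limit or fails to beat 549.

549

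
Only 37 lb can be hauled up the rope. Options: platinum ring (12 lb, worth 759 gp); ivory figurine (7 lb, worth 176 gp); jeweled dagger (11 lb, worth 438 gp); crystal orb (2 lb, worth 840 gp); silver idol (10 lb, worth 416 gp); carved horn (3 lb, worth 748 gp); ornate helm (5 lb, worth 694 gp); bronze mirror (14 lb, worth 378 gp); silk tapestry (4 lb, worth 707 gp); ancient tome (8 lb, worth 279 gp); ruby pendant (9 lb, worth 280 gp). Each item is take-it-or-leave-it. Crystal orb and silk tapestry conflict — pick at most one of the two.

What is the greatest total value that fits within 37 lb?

Best packing: platinum ring + ivory figurine + crystal orb + carved horn + ornate helm + ancient tome — 37 lb, 3496 total.

3496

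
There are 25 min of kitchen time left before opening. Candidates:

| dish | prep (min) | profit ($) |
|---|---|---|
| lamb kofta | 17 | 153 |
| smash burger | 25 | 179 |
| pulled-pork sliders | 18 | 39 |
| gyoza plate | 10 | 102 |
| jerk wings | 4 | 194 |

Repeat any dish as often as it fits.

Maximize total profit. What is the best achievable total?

Taking 6×jerk wings: 24 min used, 1164 in profit.
That's the maximum — no swap from here does better than 1164.

1164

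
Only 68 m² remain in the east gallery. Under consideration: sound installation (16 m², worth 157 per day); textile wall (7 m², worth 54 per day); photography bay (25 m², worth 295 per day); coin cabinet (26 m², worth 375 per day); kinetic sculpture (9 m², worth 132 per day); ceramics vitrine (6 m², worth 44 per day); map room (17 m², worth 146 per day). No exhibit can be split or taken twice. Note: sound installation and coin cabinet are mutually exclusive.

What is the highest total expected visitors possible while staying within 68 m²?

856

Textile wall + photography bay + coin cabinet + kinetic sculpture uses 67 of the 68 m² and totals 856.
The closest alternative, photography bay + coin cabinet + kinetic sculpture + ceramics vitrine, reaches only 846.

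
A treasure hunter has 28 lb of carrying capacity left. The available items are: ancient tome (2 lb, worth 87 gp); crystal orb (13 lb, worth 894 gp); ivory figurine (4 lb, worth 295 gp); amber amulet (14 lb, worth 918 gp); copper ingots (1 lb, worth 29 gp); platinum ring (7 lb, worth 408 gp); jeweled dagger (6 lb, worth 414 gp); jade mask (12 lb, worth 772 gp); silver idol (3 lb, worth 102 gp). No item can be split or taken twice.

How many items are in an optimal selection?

The maximum value within 28 lb is 1841.
For example crystal orb + amber amulet + copper ingots achieves it, using 28 lb.
Any selection reaching 1841 contains exactly 3 items.

3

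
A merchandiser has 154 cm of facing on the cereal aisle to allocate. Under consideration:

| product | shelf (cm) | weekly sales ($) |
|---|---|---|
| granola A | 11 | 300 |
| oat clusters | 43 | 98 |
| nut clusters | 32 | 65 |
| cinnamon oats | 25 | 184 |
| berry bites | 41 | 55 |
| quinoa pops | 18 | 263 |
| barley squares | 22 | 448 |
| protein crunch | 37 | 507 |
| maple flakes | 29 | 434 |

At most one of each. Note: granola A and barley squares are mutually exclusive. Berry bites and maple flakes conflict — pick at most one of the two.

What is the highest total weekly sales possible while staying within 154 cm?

Best packing: cinnamon oats + quinoa pops + barley squares + protein crunch + maple flakes — 131 cm, 1836 total.
Next best is granola A + nut clusters + cinnamon oats + quinoa pops + protein crunch + maple flakes at 1753 (152 cm) — short by 83.

1836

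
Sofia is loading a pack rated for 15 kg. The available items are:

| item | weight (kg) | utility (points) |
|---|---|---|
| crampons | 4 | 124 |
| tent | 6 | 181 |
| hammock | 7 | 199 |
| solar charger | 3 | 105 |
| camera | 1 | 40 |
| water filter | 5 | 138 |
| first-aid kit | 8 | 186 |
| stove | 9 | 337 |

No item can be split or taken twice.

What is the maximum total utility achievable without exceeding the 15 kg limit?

518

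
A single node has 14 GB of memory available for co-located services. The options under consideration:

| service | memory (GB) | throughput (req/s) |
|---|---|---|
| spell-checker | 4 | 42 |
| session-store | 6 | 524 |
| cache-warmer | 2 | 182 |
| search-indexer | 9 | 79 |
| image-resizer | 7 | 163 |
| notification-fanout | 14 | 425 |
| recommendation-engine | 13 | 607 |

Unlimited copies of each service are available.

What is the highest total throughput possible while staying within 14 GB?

Ranking by ratio (throughput/GB): cache-warmer 91.00, session-store 87.33, recommendation-engine 46.69, notification-fanout 30.36.
The ratio ordering already packs tightly: 7×cache-warmer, 14 GB, 1274.
That's the maximum — no swap from here does better than 1274.

1274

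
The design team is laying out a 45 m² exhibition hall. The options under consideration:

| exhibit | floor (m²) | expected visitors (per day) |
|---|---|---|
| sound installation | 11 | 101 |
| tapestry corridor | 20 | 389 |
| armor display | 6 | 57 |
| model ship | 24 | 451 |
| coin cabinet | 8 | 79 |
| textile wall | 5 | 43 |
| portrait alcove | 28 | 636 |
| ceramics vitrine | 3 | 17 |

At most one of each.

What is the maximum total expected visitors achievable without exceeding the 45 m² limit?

840

By expected visitors per m²: portrait alcove 22.71, tapestry corridor 19.45, model ship 18.79, coin cabinet 9.88 lead.
A density-first pass picks armor display + coin cabinet + portrait alcove + ceramics vitrine — 789 at 45 m².
But tapestry corridor + model ship fits in 44 m² and reaches 840.
The closest alternative, sound installation + armor display + portrait alcove, reaches only 794.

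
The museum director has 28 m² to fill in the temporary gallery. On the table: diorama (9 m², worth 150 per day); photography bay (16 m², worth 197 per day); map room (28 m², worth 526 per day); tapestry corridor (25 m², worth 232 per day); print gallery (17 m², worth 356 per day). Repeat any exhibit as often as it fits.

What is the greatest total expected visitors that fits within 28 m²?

Filling by ratio: diorama + print gallery for 506, with 2 m² left unused.
Dropping diorama and print gallery frees 26 m²; slotting in map room (28 m²) lifts the total to 526 at 28 m².
Nothing else within 28 m² beats 526.

526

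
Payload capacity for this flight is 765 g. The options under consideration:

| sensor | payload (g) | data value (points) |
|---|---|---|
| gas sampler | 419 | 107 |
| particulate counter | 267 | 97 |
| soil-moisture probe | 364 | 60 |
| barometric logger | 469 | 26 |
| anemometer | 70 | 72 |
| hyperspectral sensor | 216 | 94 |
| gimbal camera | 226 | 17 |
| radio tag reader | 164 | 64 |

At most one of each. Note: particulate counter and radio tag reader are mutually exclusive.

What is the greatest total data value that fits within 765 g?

276

By data value per g: anemometer 1.03, hyperspectral sensor 0.44, radio tag reader 0.39, particulate counter 0.36 lead.
Best packing: gas sampler + particulate counter + anemometer — 756 g, 276 total.
The closest alternative, gas sampler + anemometer + hyperspectral sensor, reaches only 273.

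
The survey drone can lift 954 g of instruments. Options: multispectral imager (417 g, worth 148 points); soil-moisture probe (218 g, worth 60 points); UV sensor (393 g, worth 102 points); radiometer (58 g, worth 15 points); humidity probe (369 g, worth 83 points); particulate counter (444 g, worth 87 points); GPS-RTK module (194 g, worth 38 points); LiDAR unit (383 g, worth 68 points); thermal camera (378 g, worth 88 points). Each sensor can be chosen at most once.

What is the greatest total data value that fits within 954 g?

Filling by ratio: multispectral imager + soil-moisture probe + radiometer + GPS-RTK module for 261, with 67 g left unused.
Dropping soil-moisture probe and GPS-RTK module frees 412 g; slotting in UV sensor (393 g) lifts the total to 265 at 868 g.
The spare 86 g is too small for any remaining sensor, and no exchange beats 265.

265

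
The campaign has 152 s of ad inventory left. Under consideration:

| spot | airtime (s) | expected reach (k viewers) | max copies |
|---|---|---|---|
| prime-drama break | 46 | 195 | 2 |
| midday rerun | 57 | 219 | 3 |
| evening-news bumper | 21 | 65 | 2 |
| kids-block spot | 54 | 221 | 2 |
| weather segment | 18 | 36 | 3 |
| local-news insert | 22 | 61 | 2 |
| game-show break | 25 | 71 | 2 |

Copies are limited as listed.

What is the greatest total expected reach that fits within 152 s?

611

Taking 2×prime-drama break + kids-block spot: 146 s used, 611 in expected reach.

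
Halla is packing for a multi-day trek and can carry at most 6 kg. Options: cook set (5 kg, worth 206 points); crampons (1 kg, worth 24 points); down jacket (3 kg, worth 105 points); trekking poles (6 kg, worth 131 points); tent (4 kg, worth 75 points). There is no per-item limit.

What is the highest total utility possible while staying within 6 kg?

230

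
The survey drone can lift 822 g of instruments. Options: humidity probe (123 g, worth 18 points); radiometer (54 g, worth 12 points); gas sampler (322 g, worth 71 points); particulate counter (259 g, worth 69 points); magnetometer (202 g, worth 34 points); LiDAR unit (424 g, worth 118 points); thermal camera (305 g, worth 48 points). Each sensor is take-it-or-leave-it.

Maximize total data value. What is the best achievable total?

205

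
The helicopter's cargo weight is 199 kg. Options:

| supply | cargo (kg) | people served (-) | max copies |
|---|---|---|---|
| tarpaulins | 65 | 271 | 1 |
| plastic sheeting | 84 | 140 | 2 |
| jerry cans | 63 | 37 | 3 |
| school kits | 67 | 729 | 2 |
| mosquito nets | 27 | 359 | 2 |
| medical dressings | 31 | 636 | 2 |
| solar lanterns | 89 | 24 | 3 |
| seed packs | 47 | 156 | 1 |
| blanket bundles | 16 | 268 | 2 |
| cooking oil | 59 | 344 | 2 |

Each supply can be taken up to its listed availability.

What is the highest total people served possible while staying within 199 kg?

2987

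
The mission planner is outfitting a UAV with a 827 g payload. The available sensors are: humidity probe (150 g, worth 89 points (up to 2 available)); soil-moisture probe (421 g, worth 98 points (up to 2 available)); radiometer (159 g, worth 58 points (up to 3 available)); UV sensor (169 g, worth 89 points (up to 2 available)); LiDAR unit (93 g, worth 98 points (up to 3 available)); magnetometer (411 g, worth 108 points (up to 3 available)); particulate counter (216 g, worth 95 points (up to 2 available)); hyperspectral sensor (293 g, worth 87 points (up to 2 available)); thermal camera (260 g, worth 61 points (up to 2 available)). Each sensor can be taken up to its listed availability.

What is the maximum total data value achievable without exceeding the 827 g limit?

A density-first pass picks 2×humidity probe + UV sensor + 3×LiDAR unit — 561 at 748 g.
Dropping humidity probe frees 150 g; slotting in particulate counter (216 g) lifts the total to 567 at 814 g.

567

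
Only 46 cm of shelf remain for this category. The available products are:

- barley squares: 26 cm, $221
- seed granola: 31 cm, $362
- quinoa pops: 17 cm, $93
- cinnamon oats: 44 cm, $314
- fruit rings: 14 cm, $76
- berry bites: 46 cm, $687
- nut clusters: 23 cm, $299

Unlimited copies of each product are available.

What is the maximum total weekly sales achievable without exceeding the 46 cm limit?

687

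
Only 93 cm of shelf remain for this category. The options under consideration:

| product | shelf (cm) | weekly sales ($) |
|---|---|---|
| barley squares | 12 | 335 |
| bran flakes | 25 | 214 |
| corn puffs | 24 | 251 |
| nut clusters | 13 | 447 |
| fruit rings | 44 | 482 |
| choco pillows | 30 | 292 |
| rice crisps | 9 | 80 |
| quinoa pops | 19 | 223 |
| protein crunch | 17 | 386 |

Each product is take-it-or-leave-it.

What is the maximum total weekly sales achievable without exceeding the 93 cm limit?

The ratio heuristic lands on barley squares + corn puffs + nut clusters + quinoa pops + protein crunch (1642) but leaves 8 cm idle.
Replace corn puffs with choco pillows: the trade gains 41 net, giving 1683 at 91 cm.
No other feasible combination exceeds 1683.

1683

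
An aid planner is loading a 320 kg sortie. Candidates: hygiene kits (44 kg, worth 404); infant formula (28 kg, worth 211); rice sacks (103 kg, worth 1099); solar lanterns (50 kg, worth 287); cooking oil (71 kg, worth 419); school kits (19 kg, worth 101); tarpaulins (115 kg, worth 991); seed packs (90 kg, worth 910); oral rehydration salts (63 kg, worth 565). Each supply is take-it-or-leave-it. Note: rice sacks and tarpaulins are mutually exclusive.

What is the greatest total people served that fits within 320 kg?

3079

Best packing: hygiene kits + rice sacks + school kits + seed packs + oral rehydration salts — 319 kg, 3079 total.
An exhaustive check of the 512 subsets confirms 3079.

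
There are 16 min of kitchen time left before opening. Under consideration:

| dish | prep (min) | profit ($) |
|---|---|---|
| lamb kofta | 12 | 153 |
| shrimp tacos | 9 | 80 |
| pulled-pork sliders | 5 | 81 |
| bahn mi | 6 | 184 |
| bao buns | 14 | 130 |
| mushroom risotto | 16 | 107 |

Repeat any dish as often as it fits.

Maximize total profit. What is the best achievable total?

368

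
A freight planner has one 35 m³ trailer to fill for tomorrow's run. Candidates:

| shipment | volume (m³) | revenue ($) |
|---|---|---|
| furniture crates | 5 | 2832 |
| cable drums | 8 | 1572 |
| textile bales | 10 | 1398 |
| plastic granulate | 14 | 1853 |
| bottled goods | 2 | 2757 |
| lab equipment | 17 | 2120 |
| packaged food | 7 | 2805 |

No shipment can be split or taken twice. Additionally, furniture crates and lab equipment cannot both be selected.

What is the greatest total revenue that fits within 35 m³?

11364

Best packing: furniture crates + cable drums + textile bales + bottled goods + packaged food — 32 m³, 11364 total.
Next best is furniture crates + plastic granulate + bottled goods + packaged food at 10247 (28 m³) — short by 1117.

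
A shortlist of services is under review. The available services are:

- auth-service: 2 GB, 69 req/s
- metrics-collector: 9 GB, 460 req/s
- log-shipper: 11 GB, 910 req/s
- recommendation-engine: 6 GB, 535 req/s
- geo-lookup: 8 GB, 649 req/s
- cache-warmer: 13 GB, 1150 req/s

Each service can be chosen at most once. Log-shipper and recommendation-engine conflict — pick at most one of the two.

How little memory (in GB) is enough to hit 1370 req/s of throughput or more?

19

Look for the lowest-memory combination reaching 1370.
log-shipper + geo-lookup: 1559 throughput at 19 GB.
Below 19 GB the best achievable stays under 1370.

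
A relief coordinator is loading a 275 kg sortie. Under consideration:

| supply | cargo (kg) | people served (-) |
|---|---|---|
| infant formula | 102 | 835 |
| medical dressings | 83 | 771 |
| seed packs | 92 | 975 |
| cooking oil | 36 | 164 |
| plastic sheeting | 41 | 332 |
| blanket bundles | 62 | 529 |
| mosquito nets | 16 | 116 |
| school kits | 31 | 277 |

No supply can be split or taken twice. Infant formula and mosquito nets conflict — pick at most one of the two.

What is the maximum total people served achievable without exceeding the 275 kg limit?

Taking medical dressings + seed packs + blanket bundles + school kits: 268 kg used, 2552 in people served.

2552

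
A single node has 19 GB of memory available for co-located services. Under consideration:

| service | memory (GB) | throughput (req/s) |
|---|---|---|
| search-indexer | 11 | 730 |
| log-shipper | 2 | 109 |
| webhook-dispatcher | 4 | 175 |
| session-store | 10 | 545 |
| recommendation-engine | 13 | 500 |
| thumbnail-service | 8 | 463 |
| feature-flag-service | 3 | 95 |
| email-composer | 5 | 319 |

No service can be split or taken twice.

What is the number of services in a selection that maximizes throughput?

Optimal total is 1193.
For example search-indexer + thumbnail-service achieves it, using 19 GB.
All optima have 2 services.

2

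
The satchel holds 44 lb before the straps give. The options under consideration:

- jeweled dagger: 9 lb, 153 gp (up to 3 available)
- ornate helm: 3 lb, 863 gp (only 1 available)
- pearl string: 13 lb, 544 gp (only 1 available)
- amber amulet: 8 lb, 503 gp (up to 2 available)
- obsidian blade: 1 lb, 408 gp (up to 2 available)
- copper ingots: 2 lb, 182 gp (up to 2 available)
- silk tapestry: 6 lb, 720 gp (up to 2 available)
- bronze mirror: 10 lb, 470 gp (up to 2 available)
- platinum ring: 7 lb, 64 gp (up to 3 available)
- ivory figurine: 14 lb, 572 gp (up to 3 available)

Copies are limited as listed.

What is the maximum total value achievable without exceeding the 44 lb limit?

4595

Taking the top-ratio items first gives ornate helm + 2×amber amulet + 2×obsidian blade + 2×copper ingots + 2×silk tapestry + platinum ring for 4553 (44 lb).
Dropping 2×copper ingots and platinum ring frees 11 lb; slotting in bronze mirror (10 lb) lifts the total to 4595 at 43 lb.
No other feasible combination exceeds 4595.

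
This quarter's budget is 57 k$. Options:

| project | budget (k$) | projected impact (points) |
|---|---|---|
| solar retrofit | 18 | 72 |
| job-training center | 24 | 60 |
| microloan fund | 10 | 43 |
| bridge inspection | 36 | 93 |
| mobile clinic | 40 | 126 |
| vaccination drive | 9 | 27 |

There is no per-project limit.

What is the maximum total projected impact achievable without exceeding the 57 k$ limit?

By projected impact per k$: microloan fund 4.30, solar retrofit 4.00, mobile clinic 3.15 lead.
A density-first pass picks 5×microloan fund — 215 at 50 k$.
Replace 3×microloan fund with 2×solar retrofit: the trade gains 15 net, giving 230 at 56 k$.
The spare 1 k$ is too small for any remaining project, and no exchange beats 230.

230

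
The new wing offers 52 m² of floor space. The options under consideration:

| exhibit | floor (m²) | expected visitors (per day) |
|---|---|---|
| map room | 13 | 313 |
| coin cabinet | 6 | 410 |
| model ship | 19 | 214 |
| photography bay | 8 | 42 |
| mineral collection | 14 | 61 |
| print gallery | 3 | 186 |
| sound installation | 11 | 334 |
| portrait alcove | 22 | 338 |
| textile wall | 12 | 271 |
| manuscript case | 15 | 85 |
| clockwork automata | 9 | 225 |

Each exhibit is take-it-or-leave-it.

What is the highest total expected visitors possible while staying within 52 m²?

1553

Greedy by ratio would take map room + coin cabinet + photography bay + print gallery + sound installation + clockwork automata: 50 m² used, total 1510.
Replace photography bay and print gallery with textile wall: the trade gains 43 net, giving 1553 at 51 m².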